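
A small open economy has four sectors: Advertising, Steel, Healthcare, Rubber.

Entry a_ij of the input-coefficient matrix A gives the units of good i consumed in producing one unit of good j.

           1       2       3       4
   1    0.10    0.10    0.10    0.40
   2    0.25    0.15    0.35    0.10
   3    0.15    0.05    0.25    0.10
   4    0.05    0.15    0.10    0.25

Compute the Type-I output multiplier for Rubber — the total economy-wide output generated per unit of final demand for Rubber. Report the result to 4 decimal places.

m_4 = 3.3573

I − A =
  [   0.90    -0.10    -0.10    -0.40]
  [  -0.25     0.85    -0.35    -0.10]
  [  -0.15    -0.05     0.75    -0.10]
  [  -0.05    -0.15    -0.10     0.75]
Compute the cofactors C_ij = (−1)^(i+j)·(3×3 minor ij) of I−A; the adjugate is their transpose:
adj(I−A) = Cᵀ =
  [ 0.4395   0.1075   0.1445   0.2680]
  [ 0.1845   0.4645   0.2675   0.1960]
  [ 0.1110   0.0670   0.5090   0.1360]
  [ 0.0810   0.1090   0.1310   0.5200]
det(I−A) = Σ_j (I−A)_1j·C_1j = (0.90)(0.4395) + (-0.10)(0.1845) + (-0.10)(0.1110) + (-0.40)(0.0810) = 0.3336
(I − A)⁻¹ = adj(I−A) / det(I−A) ≈
  [   1.31745     0.32224     0.43315     0.80336]
  [   0.55306     1.39239     0.80186     0.58753]
  [   0.33273     0.20084     1.52578     0.40767]
  [   0.24281     0.32674     0.39269     1.55875]
The output multiplier for sector j is the column-j sum of the Leontief inverse (I − A)⁻¹ = adj(I−A) / det(I−A).
Column 4 of adj(I−A): (0.2680, 0.1960, 0.1360, 0.5200); det(I−A) = 0.3336.
m_4 = (0.2680 + 0.1960 + 0.1360 + 0.5200) / 0.3336 = 1.12 / 0.3336 ≈ 3.3573.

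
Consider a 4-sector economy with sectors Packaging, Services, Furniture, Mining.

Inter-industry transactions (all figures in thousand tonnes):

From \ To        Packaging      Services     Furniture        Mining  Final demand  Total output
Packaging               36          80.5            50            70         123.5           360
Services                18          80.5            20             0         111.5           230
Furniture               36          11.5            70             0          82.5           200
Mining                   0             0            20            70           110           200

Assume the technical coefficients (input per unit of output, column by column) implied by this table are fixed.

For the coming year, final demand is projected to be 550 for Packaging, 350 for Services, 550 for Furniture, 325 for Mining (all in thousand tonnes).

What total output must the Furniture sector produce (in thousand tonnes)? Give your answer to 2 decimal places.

Technical coefficients a_ij = z_ij / X_j:
  a_11 = 36/360 = 0.10, a_21 = 18/360 = 0.05, a_31 = 36/360 = 0.10, a_41 = 0/360 = 0.00
  a_12 = 80.5/230 = 0.35, a_22 = 80.5/230 = 0.35, a_32 = 11.5/230 = 0.05, a_42 = 0/230 = 0.00
  a_13 = 50/200 = 0.25, a_23 = 20/200 = 0.10, a_33 = 70/200 = 0.35, a_43 = 20/200 = 0.10
  a_14 = 70/200 = 0.35, a_24 = 0/200 = 0.00, a_34 = 0/200 = 0.00, a_44 = 70/200 = 0.35
I − A =
  [   0.90    -0.35    -0.25    -0.35]
  [  -0.05     0.65    -0.10     0.00]
  [  -0.10    -0.05     0.65     0.00]
  [   0.00     0.00    -0.10     0.65]
Compute the cofactors C_ij = (−1)^(i+j)·(3×3 minor ij) of I−A; the adjugate is their transpose:
adj(I−A) = Cᵀ =
  [ 0.271375   0.157750   0.151125   0.146125]
  [ 0.027625   0.360500   0.068375   0.014875]
  [ 0.043875   0.052000   0.368875   0.023625]
  [ 0.006750   0.008000   0.056750   0.344000]
det(I−A) = Σ_j (I−A)_1j·C_1j = (0.90)(0.271375) + (-0.35)(0.027625) + (-0.25)(0.043875) + (-0.35)(0.006750) = 0.2212375
(I − A)⁻¹ = adj(I−A) / det(I−A) ≈
  [   1.2266     0.7130     0.6831     0.6605]
  [   0.1249     1.6295     0.3091     0.0672]
  [   0.1983     0.2350     1.6673     0.1068]
  [   0.0305     0.0362     0.2565     1.5549]
x = (I − A)⁻¹ d = adj(I−A)·d / det(I−A), with det(I−A) = 0.2212375:
  x_1 = (0.271375·550 + 0.157750·350 + 0.151125·550 + 0.146125·325) / 0.2212375 = 335.078125 / 0.2212375 ≈ 1514.56
  x_2 = (0.027625·550 + 0.360500·350 + 0.068375·550 + 0.014875·325) / 0.2212375 = 183.809375 / 0.2212375 ≈ 830.82
  x_3 = (0.043875·550 + 0.052000·350 + 0.368875·550 + 0.023625·325) / 0.2212375 = 252.890625 / 0.2212375 ≈ 1143.07
  x_4 = (0.006750·550 + 0.008000·350 + 0.056750·550 + 0.344000·325) / 0.2212375 = 149.525 / 0.2212375 ≈ 675.86

x_3 = 1143.07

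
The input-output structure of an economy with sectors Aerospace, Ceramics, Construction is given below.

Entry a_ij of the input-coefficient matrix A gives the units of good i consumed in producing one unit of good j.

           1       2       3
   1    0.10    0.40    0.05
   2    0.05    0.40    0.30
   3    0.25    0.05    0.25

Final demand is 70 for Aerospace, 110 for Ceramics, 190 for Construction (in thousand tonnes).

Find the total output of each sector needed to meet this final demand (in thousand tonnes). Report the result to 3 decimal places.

x_1 = 272.150, x_2 = 391.073, x_3 = 370.122

I − A =
  [   0.90    -0.40    -0.05]
  [  -0.05     0.60    -0.30]
  [  -0.25    -0.05     0.75]
Cofactors of I−A, C_ij = (−1)^(i+j)·(minor ij) (rows/columns in the sector order above):
  C_11 = (0.60)(0.75) − (-0.30)(-0.05) = 0.4350
  C_12 = −[(-0.05)(0.75) − (-0.30)(-0.25)] = 0.1125
  C_13 = (-0.05)(-0.05) − (0.60)(-0.25) = 0.1525
  C_21 = −[(-0.40)(0.75) − (-0.05)(-0.05)] = 0.3025
  C_22 = (0.90)(0.75) − (-0.05)(-0.25) = 0.6625
  C_23 = −[(0.90)(-0.05) − (-0.40)(-0.25)] = 0.1450
  C_31 = (-0.40)(-0.30) − (-0.05)(0.60) = 0.1500
  C_32 = −[(0.90)(-0.30) − (-0.05)(-0.05)] = 0.2725
  C_33 = (0.90)(0.60) − (-0.40)(-0.05) = 0.5200
det(I−A) = Σ_j (I−A)_1j·C_1j = (0.90)(0.4350) + (-0.40)(0.1125) + (-0.05)(0.1525) = 0.338875
adj(I−A) = Cᵀ =
  [ 0.4350   0.3025   0.1500]
  [ 0.1125   0.6625   0.2725]
  [ 0.1525   0.1450   0.5200]
(I − A)⁻¹ = adj(I−A) / det(I−A) ≈
  [   1.2837     0.8927     0.4426]
  [   0.3320     1.9550     0.8041]
  [   0.4500     0.4279     1.5345]
x = (I − A)⁻¹ d = adj(I−A)·d / det(I−A), with det(I−A) = 0.338875:
  x_1 = (0.4350·70 + 0.3025·110 + 0.1500·190) / 0.338875 = 92.225 / 0.338875 ≈ 272.150
  x_2 = (0.1125·70 + 0.6625·110 + 0.2725·190) / 0.338875 = 132.525 / 0.338875 ≈ 391.073
  x_3 = (0.1525·70 + 0.1450·110 + 0.5200·190) / 0.338875 = 125.425 / 0.338875 ≈ 370.122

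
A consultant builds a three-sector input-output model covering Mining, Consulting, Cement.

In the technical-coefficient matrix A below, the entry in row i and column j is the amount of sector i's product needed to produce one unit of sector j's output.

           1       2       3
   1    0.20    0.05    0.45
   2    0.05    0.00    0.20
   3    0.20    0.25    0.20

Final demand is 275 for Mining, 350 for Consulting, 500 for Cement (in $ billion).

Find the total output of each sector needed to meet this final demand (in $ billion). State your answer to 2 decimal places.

I − A =
  [   0.80    -0.05    -0.45]
  [  -0.05     1.00    -0.20]
  [  -0.20    -0.25     0.80]
Cofactors of I−A, C_ij = (−1)^(i+j)·(minor ij) (rows/columns in the sector order above):
  C_11 = (1.00)(0.80) − (-0.20)(-0.25) = 0.7500
  C_12 = −[(-0.05)(0.80) − (-0.20)(-0.20)] = 0.0800
  C_13 = (-0.05)(-0.25) − (1.00)(-0.20) = 0.2125
  C_21 = −[(-0.05)(0.80) − (-0.45)(-0.25)] = 0.1525
  C_22 = (0.80)(0.80) − (-0.45)(-0.20) = 0.5500
  C_23 = −[(0.80)(-0.25) − (-0.05)(-0.20)] = 0.2100
  C_31 = (-0.05)(-0.20) − (-0.45)(1.00) = 0.4600
  C_32 = −[(0.80)(-0.20) − (-0.45)(-0.05)] = 0.1825
  C_33 = (0.80)(1.00) − (-0.05)(-0.05) = 0.7975
det(I−A) = Σ_j (I−A)_1j·C_1j = (0.80)(0.7500) + (-0.05)(0.0800) + (-0.45)(0.2125) = 0.500375
adj(I−A) = Cᵀ =
  [ 0.7500   0.1525   0.4600]
  [ 0.0800   0.5500   0.1825]
  [ 0.2125   0.2100   0.7975]
(I − A)⁻¹ = adj(I−A) / det(I−A) ≈
  [   1.4989     0.3048     0.9193]
  [   0.1599     1.0992     0.3647]
  [   0.4247     0.4197     1.5938]
x = (I − A)⁻¹ d = adj(I−A)·d / det(I−A), with det(I−A) = 0.500375:
  x_1 = (0.7500·275 + 0.1525·350 + 0.4600·500) / 0.500375 = 489.625 / 0.500375 ≈ 978.52
  x_2 = (0.0800·275 + 0.5500·350 + 0.1825·500) / 0.500375 = 305.75 / 0.500375 ≈ 611.04
  x_3 = (0.2125·275 + 0.2100·350 + 0.7975·500) / 0.500375 = 530.6875 / 0.500375 ≈ 1060.58

x_1 = 978.52, x_2 = 611.04, x_3 = 1060.58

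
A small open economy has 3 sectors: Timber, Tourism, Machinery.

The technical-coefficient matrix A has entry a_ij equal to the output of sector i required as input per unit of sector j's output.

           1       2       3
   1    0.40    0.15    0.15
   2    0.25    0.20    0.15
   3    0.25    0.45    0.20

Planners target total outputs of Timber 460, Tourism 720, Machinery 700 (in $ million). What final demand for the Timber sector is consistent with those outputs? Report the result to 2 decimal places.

d_1 = 63.00

I − A =
  [   0.60    -0.15    -0.15]
  [  -0.25     0.80    -0.15]
  [  -0.25    -0.45     0.80]
d = (I − A) x:
  d_1 = (+0.60)·460 + (-0.15)·720 + (-0.15)·700 = 63.00
  d_2 = (-0.25)·460 + (+0.80)·720 + (-0.15)·700 = 356.00
  d_3 = (-0.25)·460 + (-0.45)·720 + (+0.80)·700 = 121.00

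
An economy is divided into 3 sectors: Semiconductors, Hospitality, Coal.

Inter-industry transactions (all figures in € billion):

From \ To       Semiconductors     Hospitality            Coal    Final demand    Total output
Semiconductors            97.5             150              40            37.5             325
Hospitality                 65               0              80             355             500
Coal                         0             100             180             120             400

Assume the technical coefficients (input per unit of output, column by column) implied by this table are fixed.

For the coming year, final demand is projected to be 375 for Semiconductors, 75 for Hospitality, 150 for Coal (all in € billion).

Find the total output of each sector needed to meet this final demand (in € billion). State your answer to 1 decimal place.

x_1 = 716.0, x_2 = 294.1, x_3 = 379.7

Technical coefficients a_ij = z_ij / X_j:
  a_11 = 97.5/325 = 0.30, a_21 = 65/325 = 0.20, a_31 = 0/325 = 0.00
  a_12 = 150/500 = 0.30, a_22 = 0/500 = 0.00, a_32 = 100/500 = 0.20
  a_13 = 40/400 = 0.10, a_23 = 80/400 = 0.20, a_33 = 180/400 = 0.45
I − A =
  [   0.70    -0.30    -0.10]
  [  -0.20     1.00    -0.20]
  [   0.00    -0.20     0.55]
Cofactors of I−A, C_ij = (−1)^(i+j)·(minor ij) (rows/columns in the sector order above):
  C_11 = (1.00)(0.55) − (-0.20)(-0.20) = 0.5100
  C_12 = −[(-0.20)(0.55) − (-0.20)(0.00)] = 0.1100
  C_13 = (-0.20)(-0.20) − (1.00)(0.00) = 0.0400
  C_21 = −[(-0.30)(0.55) − (-0.10)(-0.20)] = 0.1850
  C_22 = (0.70)(0.55) − (-0.10)(0.00) = 0.3850
  C_23 = −[(0.70)(-0.20) − (-0.30)(0.00)] = 0.1400
  C_31 = (-0.30)(-0.20) − (-0.10)(1.00) = 0.1600
  C_32 = −[(0.70)(-0.20) − (-0.10)(-0.20)] = 0.1600
  C_33 = (0.70)(1.00) − (-0.30)(-0.20) = 0.6400
det(I−A) = Σ_j (I−A)_1j·C_1j = (0.70)(0.5100) + (-0.30)(0.1100) + (-0.10)(0.0400) = 0.3200
adj(I−A) = Cᵀ =
  [ 0.5100   0.1850   0.1600]
  [ 0.1100   0.3850   0.1600]
  [ 0.0400   0.1400   0.6400]
(I − A)⁻¹ = adj(I−A) / det(I−A) ≈
  [   1.5938     0.5781     0.5000]
  [   0.3438     1.2031     0.5000]
  [   0.1250     0.4375     2.0000]
x = (I − A)⁻¹ d = adj(I−A)·d / det(I−A), with det(I−A) = 0.3200:
  x_1 = (0.5100·375 + 0.1850·75 + 0.1600·150) / 0.3200 = 229.125 / 0.3200 ≈ 716.0
  x_2 = (0.1100·375 + 0.3850·75 + 0.1600·150) / 0.3200 = 94.125 / 0.3200 ≈ 294.1
  x_3 = (0.0400·375 + 0.1400·75 + 0.6400·150) / 0.3200 = 121.50 / 0.3200 ≈ 379.7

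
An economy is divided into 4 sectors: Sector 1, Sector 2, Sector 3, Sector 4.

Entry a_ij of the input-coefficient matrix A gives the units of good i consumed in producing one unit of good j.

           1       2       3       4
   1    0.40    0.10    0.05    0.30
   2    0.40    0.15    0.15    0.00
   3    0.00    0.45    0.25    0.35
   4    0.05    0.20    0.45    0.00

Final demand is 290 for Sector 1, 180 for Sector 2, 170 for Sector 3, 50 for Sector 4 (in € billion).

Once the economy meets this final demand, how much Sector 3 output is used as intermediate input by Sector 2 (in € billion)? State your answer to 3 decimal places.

z_32 = 438.851

I − A =
  [   0.60    -0.10    -0.05    -0.30]
  [  -0.40     0.85    -0.15     0.00]
  [   0.00    -0.45     0.75    -0.35]
  [  -0.05    -0.20    -0.45     1.00]
Compute the cofactors C_ij = (−1)^(i+j)·(3×3 minor ij) of I−A; the adjugate is their transpose:
adj(I−A) = Cᵀ =
  [ 0.425625   0.191000   0.181250   0.191125]
  [ 0.239625   0.343375   0.161750   0.128500]
  [ 0.222875   0.307000   0.433250   0.218500]
  [ 0.169500   0.216375   0.236375   0.303000]
det(I−A) = Σ_j (I−A)_1j·C_1j = (0.60)(0.425625) + (-0.10)(0.239625) + (-0.05)(0.222875) + (-0.30)(0.169500) = 0.16941875
(I − A)⁻¹ = adj(I−A) / det(I−A) ≈
  [   2.5123     1.1274     1.0698     1.1281]
  [   1.4144     2.0268     0.9547     0.7585]
  [   1.3155     1.8121     2.5573     1.2897]
  [   1.0005     1.2772     1.3952     1.7885]
First solve x = (I − A)⁻¹ d = adj(I−A)·d / det(I−A); in particular x_2 = (0.239625·290 + 0.343375·180 + 0.161750·170 + 0.128500·50) / 0.16941875 = 165.22125 / 0.16941875 ≈ 975.22411.
Intermediate flow from 3 to 2: z_32 = a_32 · x_2 = 0.45 × 165.22125 / 0.16941875 = 74.3495625 / 0.16941875 ≈ 438.851.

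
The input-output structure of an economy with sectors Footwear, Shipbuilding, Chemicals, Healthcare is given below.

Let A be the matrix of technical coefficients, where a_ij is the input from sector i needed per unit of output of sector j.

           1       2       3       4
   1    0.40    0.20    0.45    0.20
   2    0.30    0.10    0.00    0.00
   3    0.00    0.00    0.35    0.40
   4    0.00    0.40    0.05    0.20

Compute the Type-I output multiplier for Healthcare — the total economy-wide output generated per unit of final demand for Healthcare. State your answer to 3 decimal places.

m_4 = 4.320

I − A =
  [   0.60    -0.20    -0.45    -0.20]
  [  -0.30     0.90     0.00     0.00]
  [   0.00     0.00     0.65    -0.40]
  [   0.00    -0.40    -0.05     0.80]
Compute the cofactors C_ij = (−1)^(i+j)·(3×3 minor ij) of I−A; the adjugate is their transpose:
adj(I−A) = Cᵀ =
  [ 0.4500   0.2240   0.3330   0.2790]
  [ 0.1500   0.3000   0.1110   0.0930]
  [ 0.0480   0.0960   0.3600   0.1920]
  [ 0.0780   0.1560   0.0780   0.3120]
det(I−A) = Σ_j (I−A)_1j·C_1j = (0.60)(0.4500) + (-0.20)(0.1500) + (-0.45)(0.0480) + (-0.20)(0.0780) = 0.2028
(I − A)⁻¹ = adj(I−A) / det(I−A) ≈
  [   2.2189     1.1045     1.6420     1.3757]
  [   0.7396     1.4793     0.5473     0.4586]
  [   0.2367     0.4734     1.7751     0.9467]
  [   0.3846     0.7692     0.3846     1.5385]
The output multiplier for sector j is the column-j sum of the Leontief inverse (I − A)⁻¹ = adj(I−A) / det(I−A).
Column 4 of adj(I−A): (0.2790, 0.0930, 0.1920, 0.3120); det(I−A) = 0.2028.
m_4 = (0.2790 + 0.0930 + 0.1920 + 0.3120) / 0.2028 = 0.876 / 0.2028 ≈ 4.320.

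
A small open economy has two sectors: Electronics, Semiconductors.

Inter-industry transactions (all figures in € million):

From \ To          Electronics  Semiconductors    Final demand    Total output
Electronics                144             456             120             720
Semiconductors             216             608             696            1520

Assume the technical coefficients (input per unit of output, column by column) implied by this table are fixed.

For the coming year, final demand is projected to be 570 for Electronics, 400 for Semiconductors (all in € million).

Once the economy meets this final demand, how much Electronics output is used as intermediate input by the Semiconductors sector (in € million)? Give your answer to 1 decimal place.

z_12 = 377.7

Technical coefficients a_ij = z_ij / X_j:
  a_11 = 144/720 = 0.20, a_21 = 216/720 = 0.30
  a_12 = 456/1520 = 0.30, a_22 = 608/1520 = 0.40
I − A =
  [   0.80    -0.30]
  [  -0.30     0.60]
det(I−A) = (0.80)(0.60) − (-0.30)(-0.30) = 0.3900
adj(I−A) = [[0.60, 0.30], [0.30, 0.80]]
(I − A)⁻¹ = adj(I−A) / det(I−A) ≈
  [   1.5385     0.7692]
  [   0.7692     2.0513]
First solve x = (I − A)⁻¹ d = adj(I−A)·d / det(I−A); in particular x_2 = (0.30·570 + 0.80·400) / 0.3900 = 491.00 / 0.3900 ≈ 1258.974.
Intermediate flow from 1 to 2: z_12 = a_12 · x_2 = 0.30 × 491.00 / 0.3900 = 147.30 / 0.3900 ≈ 377.7.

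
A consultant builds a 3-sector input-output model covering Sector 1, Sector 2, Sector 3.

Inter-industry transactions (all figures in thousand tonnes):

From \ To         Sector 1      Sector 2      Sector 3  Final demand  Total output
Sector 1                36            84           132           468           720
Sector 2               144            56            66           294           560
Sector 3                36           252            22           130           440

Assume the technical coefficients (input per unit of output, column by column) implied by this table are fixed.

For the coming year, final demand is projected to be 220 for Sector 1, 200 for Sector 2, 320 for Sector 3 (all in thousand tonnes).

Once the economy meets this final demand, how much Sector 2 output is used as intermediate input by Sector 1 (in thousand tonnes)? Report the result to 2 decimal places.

Technical coefficients a_ij = z_ij / X_j:
  a_11 = 36/720 = 0.05, a_21 = 144/720 = 0.20, a_31 = 36/720 = 0.05
  a_12 = 84/560 = 0.15, a_22 = 56/560 = 0.10, a_32 = 252/560 = 0.45
  a_13 = 132/440 = 0.30, a_23 = 66/440 = 0.15, a_33 = 22/440 = 0.05
I − A =
  [   0.95    -0.15    -0.30]
  [  -0.20     0.90    -0.15]
  [  -0.05    -0.45     0.95]
Cofactors of I−A, C_ij = (−1)^(i+j)·(minor ij) (rows/columns in the sector order above):
  C_11 = (0.90)(0.95) − (-0.15)(-0.45) = 0.7875
  C_12 = −[(-0.20)(0.95) − (-0.15)(-0.05)] = 0.1975
  C_13 = (-0.20)(-0.45) − (0.90)(-0.05) = 0.1350
  C_21 = −[(-0.15)(0.95) − (-0.30)(-0.45)] = 0.2775
  C_22 = (0.95)(0.95) − (-0.30)(-0.05) = 0.8875
  C_23 = −[(0.95)(-0.45) − (-0.15)(-0.05)] = 0.4350
  C_31 = (-0.15)(-0.15) − (-0.30)(0.90) = 0.2925
  C_32 = −[(0.95)(-0.15) − (-0.30)(-0.20)] = 0.2025
  C_33 = (0.95)(0.90) − (-0.15)(-0.20) = 0.8250
det(I−A) = Σ_j (I−A)_1j·C_1j = (0.95)(0.7875) + (-0.15)(0.1975) + (-0.30)(0.1350) = 0.6780
adj(I−A) = Cᵀ =
  [ 0.7875   0.2775   0.2925]
  [ 0.1975   0.8875   0.2025]
  [ 0.1350   0.4350   0.8250]
(I − A)⁻¹ = adj(I−A) / det(I−A) ≈
  [   1.1615     0.4093     0.4314]
  [   0.2913     1.3090     0.2987]
  [   0.1991     0.6416     1.2168]
First solve x = (I − A)⁻¹ d = adj(I−A)·d / det(I−A); in particular x_1 = (0.7875·220 + 0.2775·200 + 0.2925·320) / 0.6780 = 322.35 / 0.6780 ≈ 475.4425.
Intermediate flow from 2 to 1: z_21 = a_21 · x_1 = 0.20 × 322.35 / 0.6780 = 64.47 / 0.6780 ≈ 95.09.

z_21 = 95.09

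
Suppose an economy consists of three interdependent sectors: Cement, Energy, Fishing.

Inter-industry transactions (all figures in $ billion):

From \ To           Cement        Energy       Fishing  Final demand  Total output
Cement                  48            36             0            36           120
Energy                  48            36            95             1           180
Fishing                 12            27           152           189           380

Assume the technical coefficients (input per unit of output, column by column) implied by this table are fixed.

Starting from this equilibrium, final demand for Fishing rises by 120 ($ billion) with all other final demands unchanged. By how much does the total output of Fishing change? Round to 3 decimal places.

Δx_F = 225.882

Technical coefficients a_ij = z_ij / X_j:
  a_CC = 48/120 = 0.40, a_EC = 48/120 = 0.40, a_FC = 12/120 = 0.10
  a_CE = 36/180 = 0.20, a_EE = 36/180 = 0.20, a_FE = 27/180 = 0.15
  a_CF = 0/380 = 0.00, a_EF = 95/380 = 0.25, a_FF = 152/380 = 0.40
I − A =
  [   0.60    -0.20     0.00]
  [  -0.40     0.80    -0.25]
  [  -0.10    -0.15     0.60]
Cofactors of I−A, C_ij = (−1)^(i+j)·(minor ij) (rows/columns in the sector order above):
  C_11 = (0.80)(0.60) − (-0.25)(-0.15) = 0.4425
  C_12 = −[(-0.40)(0.60) − (-0.25)(-0.10)] = 0.2650
  C_13 = (-0.40)(-0.15) − (0.80)(-0.10) = 0.1400
  C_21 = −[(-0.20)(0.60) − (0.00)(-0.15)] = 0.1200
  C_22 = (0.60)(0.60) − (0.00)(-0.10) = 0.3600
  C_23 = −[(0.60)(-0.15) − (-0.20)(-0.10)] = 0.1100
  C_31 = (-0.20)(-0.25) − (0.00)(0.80) = 0.0500
  C_32 = −[(0.60)(-0.25) − (0.00)(-0.40)] = 0.1500
  C_33 = (0.60)(0.80) − (-0.20)(-0.40) = 0.4000
det(I−A) = Σ_j (I−A)_1j·C_1j = (0.60)(0.4425) + (-0.20)(0.2650) + (0.00)(0.1400) = 0.2125
adj(I−A) = Cᵀ =
  [ 0.4425   0.1200   0.0500]
  [ 0.2650   0.3600   0.1500]
  [ 0.1400   0.1100   0.4000]
(I − A)⁻¹ = adj(I−A) / det(I−A) ≈
  [   2.0824     0.5647     0.2353]
  [   1.2471     1.6941     0.7059]
  [   0.6588     0.5176     1.8824]
Δx = (I − A)⁻¹ Δd with Δd having +120 in the Fishing component and 0 elsewhere.
So Δx_F = L_FF · (+120), where L_FF = adj(I−A)_FF / det(I−A) = 0.4000 / 0.2125.
Δx_F = 0.4000 × (+120) / 0.2125 = 48.00 / 0.2125 ≈ 225.882.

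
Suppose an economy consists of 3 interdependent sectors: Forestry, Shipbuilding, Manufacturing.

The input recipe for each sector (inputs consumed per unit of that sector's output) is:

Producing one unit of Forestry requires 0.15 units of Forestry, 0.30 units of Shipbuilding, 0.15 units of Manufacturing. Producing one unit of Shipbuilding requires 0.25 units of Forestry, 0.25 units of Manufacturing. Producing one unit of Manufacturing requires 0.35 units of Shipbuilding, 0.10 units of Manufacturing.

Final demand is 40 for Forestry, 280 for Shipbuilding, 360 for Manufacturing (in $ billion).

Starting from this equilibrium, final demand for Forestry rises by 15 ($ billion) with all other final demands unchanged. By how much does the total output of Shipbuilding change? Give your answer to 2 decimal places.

I − A =
  [   0.85    -0.25     0.00]
  [  -0.30     1.00    -0.35]
  [  -0.15    -0.25     0.90]
Cofactors of I−A, C_ij = (−1)^(i+j)·(minor ij) (rows/columns in the sector order above):
  C_11 = (1.00)(0.90) − (-0.35)(-0.25) = 0.8125
  C_12 = −[(-0.30)(0.90) − (-0.35)(-0.15)] = 0.3225
  C_13 = (-0.30)(-0.25) − (1.00)(-0.15) = 0.2250
  C_21 = −[(-0.25)(0.90) − (0.00)(-0.25)] = 0.2250
  C_22 = (0.85)(0.90) − (0.00)(-0.15) = 0.7650
  C_23 = −[(0.85)(-0.25) − (-0.25)(-0.15)] = 0.2500
  C_31 = (-0.25)(-0.35) − (0.00)(1.00) = 0.0875
  C_32 = −[(0.85)(-0.35) − (0.00)(-0.30)] = 0.2975
  C_33 = (0.85)(1.00) − (-0.25)(-0.30) = 0.7750
det(I−A) = Σ_j (I−A)_1j·C_1j = (0.85)(0.8125) + (-0.25)(0.3225) + (0.00)(0.2250) = 0.6100
adj(I−A) = Cᵀ =
  [ 0.8125   0.2250   0.0875]
  [ 0.3225   0.7650   0.2975]
  [ 0.2250   0.2500   0.7750]
(I − A)⁻¹ = adj(I−A) / det(I−A) ≈
  [   1.3320     0.3689     0.1434]
  [   0.5287     1.2541     0.4877]
  [   0.3689     0.4098     1.2705]
Δx = (I − A)⁻¹ Δd with Δd having +15 in the Forestry component and 0 elsewhere.
So Δx_S = L_SF · (+15), where L_SF = adj(I−A)_SF / det(I−A) = 0.3225 / 0.6100.
Δx_S = 0.3225 × (+15) / 0.6100 = 4.8375 / 0.6100 ≈ 7.93.

Δx_S = 7.93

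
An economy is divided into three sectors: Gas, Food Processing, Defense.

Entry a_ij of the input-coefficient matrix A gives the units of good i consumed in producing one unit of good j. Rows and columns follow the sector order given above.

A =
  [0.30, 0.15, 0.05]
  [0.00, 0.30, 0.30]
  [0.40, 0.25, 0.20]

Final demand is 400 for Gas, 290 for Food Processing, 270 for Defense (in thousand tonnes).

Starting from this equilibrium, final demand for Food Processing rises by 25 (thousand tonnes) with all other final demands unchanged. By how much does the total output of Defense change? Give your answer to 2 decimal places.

I − A =
  [   0.70    -0.15    -0.05]
  [   0.00     0.70    -0.30]
  [  -0.40    -0.25     0.80]
Cofactors of I−A, C_ij = (−1)^(i+j)·(minor ij) (rows/columns in the sector order above):
  C_11 = (0.70)(0.80) − (-0.30)(-0.25) = 0.4850
  C_12 = −[(0.00)(0.80) − (-0.30)(-0.40)] = 0.1200
  C_13 = (0.00)(-0.25) − (0.70)(-0.40) = 0.2800
  C_21 = −[(-0.15)(0.80) − (-0.05)(-0.25)] = 0.1325
  C_22 = (0.70)(0.80) − (-0.05)(-0.40) = 0.5400
  C_23 = −[(0.70)(-0.25) − (-0.15)(-0.40)] = 0.2350
  C_31 = (-0.15)(-0.30) − (-0.05)(0.70) = 0.0800
  C_32 = −[(0.70)(-0.30) − (-0.05)(0.00)] = 0.2100
  C_33 = (0.70)(0.70) − (-0.15)(0.00) = 0.4900
det(I−A) = Σ_j (I−A)_1j·C_1j = (0.70)(0.4850) + (-0.15)(0.1200) + (-0.05)(0.2800) = 0.3075
adj(I−A) = Cᵀ =
  [ 0.4850   0.1325   0.0800]
  [ 0.1200   0.5400   0.2100]
  [ 0.2800   0.2350   0.4900]
(I − A)⁻¹ = adj(I−A) / det(I−A) ≈
  [   1.5772     0.4309     0.2602]
  [   0.3902     1.7561     0.6829]
  [   0.9106     0.7642     1.5935]
Δx = (I − A)⁻¹ Δd with Δd having +25 in the Food Processing component and 0 elsewhere.
So Δx_D = L_DF · (+25), where L_DF = adj(I−A)_DF / det(I−A) = 0.2350 / 0.3075.
Δx_D = 0.2350 × (+25) / 0.3075 = 5.875 / 0.3075 ≈ 19.11.

Δx_D = 19.11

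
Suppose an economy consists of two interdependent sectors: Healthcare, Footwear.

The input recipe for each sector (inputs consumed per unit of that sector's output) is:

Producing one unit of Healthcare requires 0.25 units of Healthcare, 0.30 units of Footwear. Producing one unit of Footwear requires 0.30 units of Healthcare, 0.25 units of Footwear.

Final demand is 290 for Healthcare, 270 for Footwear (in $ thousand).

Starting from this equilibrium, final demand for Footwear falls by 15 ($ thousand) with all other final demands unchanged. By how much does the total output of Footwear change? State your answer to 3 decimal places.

I − A =
  [   0.75    -0.30]
  [  -0.30     0.75]
det(I−A) = (0.75)(0.75) − (-0.30)(-0.30) = 0.4725
adj(I−A) = [[0.75, 0.30], [0.30, 0.75]]
(I − A)⁻¹ = adj(I−A) / det(I−A) ≈
  [   1.5873     0.6349]
  [   0.6349     1.5873]
Δx = (I − A)⁻¹ Δd with Δd having -15 in the Footwear component and 0 elsewhere.
So Δx_F = L_FF · (-15), where L_FF = adj(I−A)_FF / det(I−A) = 0.75 / 0.4725.
Δx_F = 0.75 × (-15) / 0.4725 = -11.25 / 0.4725 ≈ -23.810.

Δx_F = -23.810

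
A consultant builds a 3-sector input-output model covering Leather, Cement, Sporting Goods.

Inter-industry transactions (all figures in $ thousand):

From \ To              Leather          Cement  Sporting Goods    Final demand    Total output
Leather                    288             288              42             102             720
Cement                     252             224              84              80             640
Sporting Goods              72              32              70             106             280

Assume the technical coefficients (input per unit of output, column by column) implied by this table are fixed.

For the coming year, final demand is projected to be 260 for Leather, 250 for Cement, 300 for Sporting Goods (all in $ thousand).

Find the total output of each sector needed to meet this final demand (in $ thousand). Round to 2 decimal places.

Technical coefficients a_ij = z_ij / X_j:
  a_11 = 288/720 = 0.40, a_21 = 252/720 = 0.35, a_31 = 72/720 = 0.10
  a_12 = 288/640 = 0.45, a_22 = 224/640 = 0.35, a_32 = 32/640 = 0.05
  a_13 = 42/280 = 0.15, a_23 = 84/280 = 0.30, a_33 = 70/280 = 0.25
I − A =
  [   0.60    -0.45    -0.15]
  [  -0.35     0.65    -0.30]
  [  -0.10    -0.05     0.75]
Cofactors of I−A, C_ij = (−1)^(i+j)·(minor ij) (rows/columns in the sector order above):
  C_11 = (0.65)(0.75) − (-0.30)(-0.05) = 0.4725
  C_12 = −[(-0.35)(0.75) − (-0.30)(-0.10)] = 0.2925
  C_13 = (-0.35)(-0.05) − (0.65)(-0.10) = 0.0825
  C_21 = −[(-0.45)(0.75) − (-0.15)(-0.05)] = 0.3450
  C_22 = (0.60)(0.75) − (-0.15)(-0.10) = 0.4350
  C_23 = −[(0.60)(-0.05) − (-0.45)(-0.10)] = 0.0750
  C_31 = (-0.45)(-0.30) − (-0.15)(0.65) = 0.2325
  C_32 = −[(0.60)(-0.30) − (-0.15)(-0.35)] = 0.2325
  C_33 = (0.60)(0.65) − (-0.45)(-0.35) = 0.2325
det(I−A) = Σ_j (I−A)_1j·C_1j = (0.60)(0.4725) + (-0.45)(0.2925) + (-0.15)(0.0825) = 0.1395
adj(I−A) = Cᵀ =
  [ 0.4725   0.3450   0.2325]
  [ 0.2925   0.4350   0.2325]
  [ 0.0825   0.0750   0.2325]
(I − A)⁻¹ = adj(I−A) / det(I−A) ≈
  [   3.3871     2.4731     1.6667]
  [   2.0968     3.1183     1.6667]
  [   0.5914     0.5376     1.6667]
x = (I − A)⁻¹ d = adj(I−A)·d / det(I−A), with det(I−A) = 0.1395:
  x_1 = (0.4725·260 + 0.3450·250 + 0.2325·300) / 0.1395 = 278.85 / 0.1395 ≈ 1998.92
  x_2 = (0.2925·260 + 0.4350·250 + 0.2325·300) / 0.1395 = 254.55 / 0.1395 ≈ 1824.73
  x_3 = (0.0825·260 + 0.0750·250 + 0.2325·300) / 0.1395 = 109.95 / 0.1395 ≈ 788.17

x_1 = 1998.92, x_2 = 1824.73, x_3 = 788.17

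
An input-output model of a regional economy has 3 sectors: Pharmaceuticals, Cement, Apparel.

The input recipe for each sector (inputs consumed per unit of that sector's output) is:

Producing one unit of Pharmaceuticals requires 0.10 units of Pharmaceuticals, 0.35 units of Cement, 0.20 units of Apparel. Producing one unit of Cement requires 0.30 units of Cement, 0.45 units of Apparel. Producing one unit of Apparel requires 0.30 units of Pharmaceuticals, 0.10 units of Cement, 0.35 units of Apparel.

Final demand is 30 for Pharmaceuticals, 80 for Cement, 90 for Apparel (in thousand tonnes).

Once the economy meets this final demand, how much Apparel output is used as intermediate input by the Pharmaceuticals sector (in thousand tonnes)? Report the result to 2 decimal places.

z_31 = 30.03

I − A =
  [   0.90     0.00    -0.30]
  [  -0.35     0.70    -0.10]
  [  -0.20    -0.45     0.65]
Cofactors of I−A, C_ij = (−1)^(i+j)·(minor ij) (rows/columns in the sector order above):
  C_11 = (0.70)(0.65) − (-0.10)(-0.45) = 0.4100
  C_12 = −[(-0.35)(0.65) − (-0.10)(-0.20)] = 0.2475
  C_13 = (-0.35)(-0.45) − (0.70)(-0.20) = 0.2975
  C_21 = −[(0.00)(0.65) − (-0.30)(-0.45)] = 0.1350
  C_22 = (0.90)(0.65) − (-0.30)(-0.20) = 0.5250
  C_23 = −[(0.90)(-0.45) − (0.00)(-0.20)] = 0.4050
  C_31 = (0.00)(-0.10) − (-0.30)(0.70) = 0.2100
  C_32 = −[(0.90)(-0.10) − (-0.30)(-0.35)] = 0.1950
  C_33 = (0.90)(0.70) − (0.00)(-0.35) = 0.6300
det(I−A) = Σ_j (I−A)_1j·C_1j = (0.90)(0.4100) + (0.00)(0.2475) + (-0.30)(0.2975) = 0.27975
adj(I−A) = Cᵀ =
  [ 0.4100   0.1350   0.2100]
  [ 0.2475   0.5250   0.1950]
  [ 0.2975   0.4050   0.6300]
(I − A)⁻¹ = adj(I−A) / det(I−A) ≈
  [   1.4656     0.4826     0.7507]
  [   0.8847     1.8767     0.6971]
  [   1.0634     1.4477     2.2520]
First solve x = (I − A)⁻¹ d = adj(I−A)·d / det(I−A); in particular x_1 = (0.4100·30 + 0.1350·80 + 0.2100·90) / 0.27975 = 42.00 / 0.27975 ≈ 150.1340.
Intermediate flow from 3 to 1: z_31 = a_31 · x_1 = 0.20 × 42.00 / 0.27975 = 8.40 / 0.27975 ≈ 30.03.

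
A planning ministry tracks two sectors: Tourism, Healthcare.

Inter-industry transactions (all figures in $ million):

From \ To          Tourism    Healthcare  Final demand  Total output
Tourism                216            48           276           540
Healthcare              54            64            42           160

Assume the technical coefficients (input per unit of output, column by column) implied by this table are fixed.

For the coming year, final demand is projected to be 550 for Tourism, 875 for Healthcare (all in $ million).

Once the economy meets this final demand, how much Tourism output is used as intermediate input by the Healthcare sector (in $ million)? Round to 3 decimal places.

Technical coefficients a_ij = z_ij / X_j:
  a_TT = 216/540 = 0.40, a_HT = 54/540 = 0.10
  a_TH = 48/160 = 0.30, a_HH = 64/160 = 0.40
I − A =
  [   0.60    -0.30]
  [  -0.10     0.60]
det(I−A) = (0.60)(0.60) − (-0.30)(-0.10) = 0.3300
adj(I−A) = [[0.60, 0.30], [0.10, 0.60]]
(I − A)⁻¹ = adj(I−A) / det(I−A) ≈
  [   1.8182     0.9091]
  [   0.3030     1.8182]
First solve x = (I − A)⁻¹ d = adj(I−A)·d / det(I−A); in particular x_H = (0.10·550 + 0.60·875) / 0.3300 = 580.00 / 0.3300 ≈ 1757.57576.
Intermediate flow from T to H: z_TH = a_TH · x_H = 0.30 × 580.00 / 0.3300 = 174.00 / 0.3300 ≈ 527.273.

z_TH = 527.273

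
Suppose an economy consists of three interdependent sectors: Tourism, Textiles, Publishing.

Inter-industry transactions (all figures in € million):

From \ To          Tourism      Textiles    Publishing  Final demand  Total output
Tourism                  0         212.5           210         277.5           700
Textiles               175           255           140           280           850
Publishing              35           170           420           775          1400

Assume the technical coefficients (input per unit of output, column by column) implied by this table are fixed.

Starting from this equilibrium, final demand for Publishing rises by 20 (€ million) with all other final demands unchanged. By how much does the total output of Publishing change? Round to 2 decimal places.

Technical coefficients a_ij = z_ij / X_j:
  a_11 = 0/700 = 0.00, a_21 = 175/700 = 0.25, a_31 = 35/700 = 0.05
  a_12 = 212.5/850 = 0.25, a_22 = 255/850 = 0.30, a_32 = 170/850 = 0.20
  a_13 = 210/1400 = 0.15, a_23 = 140/1400 = 0.10, a_33 = 420/1400 = 0.30
I − A =
  [   1.00    -0.25    -0.15]
  [  -0.25     0.70    -0.10]
  [  -0.05    -0.20     0.70]
Cofactors of I−A, C_ij = (−1)^(i+j)·(minor ij) (rows/columns in the sector order above):
  C_11 = (0.70)(0.70) − (-0.10)(-0.20) = 0.4700
  C_12 = −[(-0.25)(0.70) − (-0.10)(-0.05)] = 0.1800
  C_13 = (-0.25)(-0.20) − (0.70)(-0.05) = 0.0850
  C_21 = −[(-0.25)(0.70) − (-0.15)(-0.20)] = 0.2050
  C_22 = (1.00)(0.70) − (-0.15)(-0.05) = 0.6925
  C_23 = −[(1.00)(-0.20) − (-0.25)(-0.05)] = 0.2125
  C_31 = (-0.25)(-0.10) − (-0.15)(0.70) = 0.1300
  C_32 = −[(1.00)(-0.10) − (-0.15)(-0.25)] = 0.1375
  C_33 = (1.00)(0.70) − (-0.25)(-0.25) = 0.6375
det(I−A) = Σ_j (I−A)_1j·C_1j = (1.00)(0.4700) + (-0.25)(0.1800) + (-0.15)(0.0850) = 0.41225
adj(I−A) = Cᵀ =
  [ 0.4700   0.2050   0.1300]
  [ 0.1800   0.6925   0.1375]
  [ 0.0850   0.2125   0.6375]
(I − A)⁻¹ = adj(I−A) / det(I−A) ≈
  [   1.1401     0.4973     0.3153]
  [   0.4366     1.6798     0.3335]
  [   0.2062     0.5155     1.5464]
Δx = (I − A)⁻¹ Δd with Δd having +20 in the Publishing component and 0 elsewhere.
So Δx_3 = L_33 · (+20), where L_33 = adj(I−A)_33 / det(I−A) = 0.6375 / 0.41225.
Δx_3 = 0.6375 × (+20) / 0.41225 = 12.75 / 0.41225 ≈ 30.93.

Δx_3 = 30.93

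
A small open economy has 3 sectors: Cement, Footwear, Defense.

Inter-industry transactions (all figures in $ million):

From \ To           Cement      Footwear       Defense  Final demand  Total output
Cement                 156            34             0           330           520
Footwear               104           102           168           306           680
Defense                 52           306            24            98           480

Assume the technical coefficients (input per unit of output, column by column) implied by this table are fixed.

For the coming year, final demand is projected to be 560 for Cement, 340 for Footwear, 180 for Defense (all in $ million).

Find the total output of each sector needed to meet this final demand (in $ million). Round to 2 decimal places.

x_1 = 863.77, x_2 = 892.85, x_3 = 703.32

Technical coefficients a_ij = z_ij / X_j:
  a_11 = 156/520 = 0.30, a_21 = 104/520 = 0.20, a_31 = 52/520 = 0.10
  a_12 = 34/680 = 0.05, a_22 = 102/680 = 0.15, a_32 = 306/680 = 0.45
  a_13 = 0/480 = 0.00, a_23 = 168/480 = 0.35, a_33 = 24/480 = 0.05
I − A =
  [   0.70    -0.05     0.00]
  [  -0.20     0.85    -0.35]
  [  -0.10    -0.45     0.95]
Cofactors of I−A, C_ij = (−1)^(i+j)·(minor ij) (rows/columns in the sector order above):
  C_11 = (0.85)(0.95) − (-0.35)(-0.45) = 0.6500
  C_12 = −[(-0.20)(0.95) − (-0.35)(-0.10)] = 0.2250
  C_13 = (-0.20)(-0.45) − (0.85)(-0.10) = 0.1750
  C_21 = −[(-0.05)(0.95) − (0.00)(-0.45)] = 0.0475
  C_22 = (0.70)(0.95) − (0.00)(-0.10) = 0.6650
  C_23 = −[(0.70)(-0.45) − (-0.05)(-0.10)] = 0.3200
  C_31 = (-0.05)(-0.35) − (0.00)(0.85) = 0.0175
  C_32 = −[(0.70)(-0.35) − (0.00)(-0.20)] = 0.2450
  C_33 = (0.70)(0.85) − (-0.05)(-0.20) = 0.5850
det(I−A) = Σ_j (I−A)_1j·C_1j = (0.70)(0.6500) + (-0.05)(0.2250) + (0.00)(0.1750) = 0.44375
adj(I−A) = Cᵀ =
  [ 0.6500   0.0475   0.0175]
  [ 0.2250   0.6650   0.2450]
  [ 0.1750   0.3200   0.5850]
(I − A)⁻¹ = adj(I−A) / det(I−A) ≈
  [   1.4648     0.1070     0.0394]
  [   0.5070     1.4986     0.5521]
  [   0.3944     0.7211     1.3183]
x = (I − A)⁻¹ d = adj(I−A)·d / det(I−A), with det(I−A) = 0.44375:
  x_1 = (0.6500·560 + 0.0475·340 + 0.0175·180) / 0.44375 = 383.30 / 0.44375 ≈ 863.77
  x_2 = (0.2250·560 + 0.6650·340 + 0.2450·180) / 0.44375 = 396.20 / 0.44375 ≈ 892.85
  x_3 = (0.1750·560 + 0.3200·340 + 0.5850·180) / 0.44375 = 312.10 / 0.44375 ≈ 703.32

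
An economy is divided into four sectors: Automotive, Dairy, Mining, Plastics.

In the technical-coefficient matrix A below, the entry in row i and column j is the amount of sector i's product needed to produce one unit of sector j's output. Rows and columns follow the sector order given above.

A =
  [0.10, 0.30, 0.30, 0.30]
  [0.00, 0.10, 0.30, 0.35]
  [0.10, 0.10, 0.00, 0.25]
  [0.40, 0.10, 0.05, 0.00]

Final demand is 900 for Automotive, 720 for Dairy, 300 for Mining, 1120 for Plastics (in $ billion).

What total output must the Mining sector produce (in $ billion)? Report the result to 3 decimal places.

x_3 = 1536.783

I − A =
  [   0.90    -0.30    -0.30    -0.30]
  [   0.00     0.90    -0.30    -0.35]
  [  -0.10    -0.10     1.00    -0.25]
  [  -0.40    -0.10    -0.05     1.00]
Compute the cofactors C_ij = (−1)^(i+j)·(3×3 minor ij) of I−A; the adjugate is their transpose:
adj(I−A) = Cᵀ =
  [ 0.81450   0.36525   0.37725   0.46650]
  [ 0.20175   0.70725   0.29175   0.38100]
  [ 0.19050   0.16350   0.62850   0.27150]
  [ 0.35550   0.22500   0.21150   0.74700]
det(I−A) = Σ_j (I−A)_1j·C_1j = (0.90)(0.81450) + (-0.30)(0.20175) + (-0.30)(0.19050) + (-0.30)(0.35550) = 0.508725
(I − A)⁻¹ = adj(I−A) / det(I−A) ≈
  [   1.6011     0.7180     0.7416     0.9170]
  [   0.3966     1.3902     0.5735     0.7489]
  [   0.3745     0.3214     1.2354     0.5337]
  [   0.6988     0.4423     0.4157     1.4684]
x = (I − A)⁻¹ d = adj(I−A)·d / det(I−A), with det(I−A) = 0.508725:
  x_1 = (0.81450·900 + 0.36525·720 + 0.37725·300 + 0.46650·1120) / 0.508725 = 1631.685 / 0.508725 ≈ 3207.401
  x_2 = (0.20175·900 + 0.70725·720 + 0.29175·300 + 0.38100·1120) / 0.508725 = 1205.04 / 0.508725 ≈ 2368.745
  x_3 = (0.19050·900 + 0.16350·720 + 0.62850·300 + 0.27150·1120) / 0.508725 = 781.80 / 0.508725 ≈ 1536.783
  x_4 = (0.35550·900 + 0.22500·720 + 0.21150·300 + 0.74700·1120) / 0.508725 = 1382.04 / 0.508725 ≈ 2716.674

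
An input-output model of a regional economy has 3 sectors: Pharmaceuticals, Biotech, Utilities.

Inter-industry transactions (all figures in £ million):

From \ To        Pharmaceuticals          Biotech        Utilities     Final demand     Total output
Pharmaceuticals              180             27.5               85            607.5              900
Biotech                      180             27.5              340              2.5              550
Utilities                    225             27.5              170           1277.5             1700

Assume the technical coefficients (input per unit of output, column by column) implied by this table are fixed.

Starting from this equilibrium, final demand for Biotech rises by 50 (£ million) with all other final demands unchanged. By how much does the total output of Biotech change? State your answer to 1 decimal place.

Δx_2 = 54.2

Technical coefficients a_ij = z_ij / X_j:
  a_11 = 180/900 = 0.20, a_21 = 180/900 = 0.20, a_31 = 225/900 = 0.25
  a_12 = 27.5/550 = 0.05, a_22 = 27.5/550 = 0.05, a_32 = 27.5/550 = 0.05
  a_13 = 85/1700 = 0.05, a_23 = 340/1700 = 0.20, a_33 = 170/1700 = 0.10
I − A =
  [   0.80    -0.05    -0.05]
  [  -0.20     0.95    -0.20]
  [  -0.25    -0.05     0.90]
Cofactors of I−A, C_ij = (−1)^(i+j)·(minor ij) (rows/columns in the sector order above):
  C_11 = (0.95)(0.90) − (-0.20)(-0.05) = 0.8450
  C_12 = −[(-0.20)(0.90) − (-0.20)(-0.25)] = 0.2300
  C_13 = (-0.20)(-0.05) − (0.95)(-0.25) = 0.2475
  C_21 = −[(-0.05)(0.90) − (-0.05)(-0.05)] = 0.0475
  C_22 = (0.80)(0.90) − (-0.05)(-0.25) = 0.7075
  C_23 = −[(0.80)(-0.05) − (-0.05)(-0.25)] = 0.0525
  C_31 = (-0.05)(-0.20) − (-0.05)(0.95) = 0.0575
  C_32 = −[(0.80)(-0.20) − (-0.05)(-0.20)] = 0.1700
  C_33 = (0.80)(0.95) − (-0.05)(-0.20) = 0.7500
det(I−A) = Σ_j (I−A)_1j·C_1j = (0.80)(0.8450) + (-0.05)(0.2300) + (-0.05)(0.2475) = 0.652125
adj(I−A) = Cᵀ =
  [ 0.8450   0.0475   0.0575]
  [ 0.2300   0.7075   0.1700]
  [ 0.2475   0.0525   0.7500]
(I − A)⁻¹ = adj(I−A) / det(I−A) ≈
  [   1.2958     0.0728     0.0882]
  [   0.3527     1.0849     0.2607]
  [   0.3795     0.0805     1.1501]
Δx = (I − A)⁻¹ Δd with Δd having +50 in the Biotech component and 0 elsewhere.
So Δx_2 = L_22 · (+50), where L_22 = adj(I−A)_22 / det(I−A) = 0.7075 / 0.652125.
Δx_2 = 0.7075 × (+50) / 0.652125 = 35.375 / 0.652125 ≈ 54.2.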